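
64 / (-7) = -64 / 7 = -9.14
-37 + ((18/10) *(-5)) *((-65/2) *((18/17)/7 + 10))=348937/119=2932.24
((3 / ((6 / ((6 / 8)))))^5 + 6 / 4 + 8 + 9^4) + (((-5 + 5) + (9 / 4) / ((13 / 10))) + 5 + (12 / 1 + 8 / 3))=8424137989 / 1277952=6591.90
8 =8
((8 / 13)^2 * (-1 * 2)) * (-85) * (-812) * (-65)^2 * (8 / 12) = -441728000 / 3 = -147242666.67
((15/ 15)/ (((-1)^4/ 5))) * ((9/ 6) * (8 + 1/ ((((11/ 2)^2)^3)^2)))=188305702633980/ 3138428376721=60.00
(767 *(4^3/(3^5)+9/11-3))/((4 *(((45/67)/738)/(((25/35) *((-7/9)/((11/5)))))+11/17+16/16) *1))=-459188465060/2051466021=-223.83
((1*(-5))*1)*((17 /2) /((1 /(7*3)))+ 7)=-1855 /2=-927.50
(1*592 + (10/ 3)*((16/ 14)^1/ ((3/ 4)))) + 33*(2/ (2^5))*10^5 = 13031366/ 63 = 206847.08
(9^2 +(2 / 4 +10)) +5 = 193 / 2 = 96.50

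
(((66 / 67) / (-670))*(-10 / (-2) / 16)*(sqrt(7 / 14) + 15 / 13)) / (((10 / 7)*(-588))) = 11*sqrt(2) / 40221440 + 33 / 52287872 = 0.00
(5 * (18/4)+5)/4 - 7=-1/8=-0.12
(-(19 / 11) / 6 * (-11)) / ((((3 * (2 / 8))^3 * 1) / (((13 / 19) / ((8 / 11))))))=572 / 81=7.06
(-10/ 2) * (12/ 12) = -5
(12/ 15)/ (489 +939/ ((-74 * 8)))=0.00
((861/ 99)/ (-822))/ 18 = -287/ 488268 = -0.00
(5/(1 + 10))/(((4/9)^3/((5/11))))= 18225/7744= 2.35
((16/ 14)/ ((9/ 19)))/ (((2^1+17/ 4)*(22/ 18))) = 0.32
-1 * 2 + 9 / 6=-0.50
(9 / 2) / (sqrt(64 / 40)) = 9* sqrt(10) / 8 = 3.56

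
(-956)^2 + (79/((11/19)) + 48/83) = 834548679/913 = 914073.03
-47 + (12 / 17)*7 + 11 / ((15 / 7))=-36.93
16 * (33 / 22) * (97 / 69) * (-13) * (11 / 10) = -482.47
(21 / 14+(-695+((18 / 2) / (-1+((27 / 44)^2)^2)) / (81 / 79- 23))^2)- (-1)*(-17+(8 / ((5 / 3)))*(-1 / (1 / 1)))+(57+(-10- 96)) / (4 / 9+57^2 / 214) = 14145995558318806483423468711 / 29327945363723894355650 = 482338.44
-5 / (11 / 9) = -45 / 11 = -4.09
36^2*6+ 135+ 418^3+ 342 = 73042885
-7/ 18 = -0.39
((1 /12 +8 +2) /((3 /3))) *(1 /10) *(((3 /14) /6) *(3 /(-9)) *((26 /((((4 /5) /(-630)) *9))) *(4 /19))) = 7865 /1368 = 5.75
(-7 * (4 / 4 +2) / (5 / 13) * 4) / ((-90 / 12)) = 728 / 25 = 29.12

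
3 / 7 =0.43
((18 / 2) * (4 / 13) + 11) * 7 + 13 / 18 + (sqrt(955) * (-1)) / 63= 22723 / 234 - sqrt(955) / 63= 96.62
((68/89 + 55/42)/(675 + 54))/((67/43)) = 0.00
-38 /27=-1.41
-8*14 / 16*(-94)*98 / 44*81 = 1305801 / 11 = 118709.18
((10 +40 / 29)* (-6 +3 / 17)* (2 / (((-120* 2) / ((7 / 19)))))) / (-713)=-7623 / 26714684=-0.00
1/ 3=0.33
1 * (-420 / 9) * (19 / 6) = -147.78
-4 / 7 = -0.57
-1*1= -1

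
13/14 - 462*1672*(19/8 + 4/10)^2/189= -22030667/700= -31472.38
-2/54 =-1/27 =-0.04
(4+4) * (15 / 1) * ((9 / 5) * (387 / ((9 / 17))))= 157896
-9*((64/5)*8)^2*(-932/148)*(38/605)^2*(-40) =-6350318862336/67714625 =-93780.61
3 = 3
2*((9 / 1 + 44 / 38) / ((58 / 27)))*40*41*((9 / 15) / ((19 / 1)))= 5127624 / 10469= 489.79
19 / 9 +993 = 8956 / 9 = 995.11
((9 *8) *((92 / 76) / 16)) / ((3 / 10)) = 345 / 19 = 18.16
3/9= 1/3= 0.33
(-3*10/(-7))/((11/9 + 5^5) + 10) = 135/98791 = 0.00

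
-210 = -210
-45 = -45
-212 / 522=-106 / 261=-0.41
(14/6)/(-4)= -7/12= -0.58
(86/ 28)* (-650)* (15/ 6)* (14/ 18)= -69875/ 18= -3881.94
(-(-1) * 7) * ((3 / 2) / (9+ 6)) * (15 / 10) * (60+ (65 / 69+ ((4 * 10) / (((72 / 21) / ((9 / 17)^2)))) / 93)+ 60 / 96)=426503693 / 6593824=64.68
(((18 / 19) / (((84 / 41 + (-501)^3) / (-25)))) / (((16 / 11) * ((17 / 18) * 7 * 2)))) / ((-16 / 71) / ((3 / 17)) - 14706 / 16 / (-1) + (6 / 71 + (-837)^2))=5894775 / 422253079359875529577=0.00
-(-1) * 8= 8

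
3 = 3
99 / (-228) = -0.43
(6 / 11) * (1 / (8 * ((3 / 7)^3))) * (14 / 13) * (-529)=-1270129 / 2574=-493.45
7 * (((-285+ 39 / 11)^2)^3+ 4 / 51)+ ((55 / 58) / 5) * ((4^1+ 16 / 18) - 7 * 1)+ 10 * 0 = 54704515560158882110049087 / 15720832314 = 3479746775966971.37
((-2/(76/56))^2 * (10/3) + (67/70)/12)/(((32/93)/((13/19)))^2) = 1081345269849/37365637120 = 28.94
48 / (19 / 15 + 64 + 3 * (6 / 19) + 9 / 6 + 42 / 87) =793440 / 1127293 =0.70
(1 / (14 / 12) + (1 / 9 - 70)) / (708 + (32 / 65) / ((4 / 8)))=-282685 / 2903292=-0.10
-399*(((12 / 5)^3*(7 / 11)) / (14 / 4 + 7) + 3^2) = -3925.29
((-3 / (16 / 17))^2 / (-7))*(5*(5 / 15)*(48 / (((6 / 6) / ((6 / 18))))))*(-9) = 39015 / 112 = 348.35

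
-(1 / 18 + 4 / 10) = -41 / 90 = -0.46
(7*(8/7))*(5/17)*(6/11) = 240/187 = 1.28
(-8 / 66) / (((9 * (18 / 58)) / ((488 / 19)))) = -56608 / 50787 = -1.11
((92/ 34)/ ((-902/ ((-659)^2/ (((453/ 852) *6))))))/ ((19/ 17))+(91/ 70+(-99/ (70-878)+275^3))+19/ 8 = 163068563207168527/ 7841149140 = 20796513.41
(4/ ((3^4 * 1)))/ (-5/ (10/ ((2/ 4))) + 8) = 16/ 2511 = 0.01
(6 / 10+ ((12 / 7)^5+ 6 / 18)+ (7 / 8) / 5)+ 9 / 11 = 371198441 / 22185240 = 16.73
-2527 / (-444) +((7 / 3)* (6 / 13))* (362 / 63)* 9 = 354307 / 5772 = 61.38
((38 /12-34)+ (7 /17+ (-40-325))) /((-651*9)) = 40333 /597618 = 0.07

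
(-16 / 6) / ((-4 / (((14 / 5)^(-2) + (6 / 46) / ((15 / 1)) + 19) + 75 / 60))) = 229753 / 16905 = 13.59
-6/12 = -1/2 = -0.50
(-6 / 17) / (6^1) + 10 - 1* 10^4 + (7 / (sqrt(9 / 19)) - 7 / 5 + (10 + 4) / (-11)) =-9982.56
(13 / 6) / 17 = 13 / 102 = 0.13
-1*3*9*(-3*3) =243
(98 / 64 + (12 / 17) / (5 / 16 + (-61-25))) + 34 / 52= 7035397 / 3231904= 2.18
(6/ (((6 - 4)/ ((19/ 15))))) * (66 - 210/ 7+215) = 4769/ 5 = 953.80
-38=-38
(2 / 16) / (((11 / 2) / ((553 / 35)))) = 79 / 220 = 0.36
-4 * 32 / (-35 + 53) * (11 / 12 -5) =784 / 27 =29.04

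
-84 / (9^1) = -28 / 3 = -9.33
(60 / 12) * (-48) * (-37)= 8880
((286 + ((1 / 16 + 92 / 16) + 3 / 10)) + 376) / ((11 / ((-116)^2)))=4086419 / 5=817283.80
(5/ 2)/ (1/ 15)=75/ 2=37.50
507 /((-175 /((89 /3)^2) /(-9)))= 4015947 /175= 22948.27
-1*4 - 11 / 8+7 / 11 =-417 / 88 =-4.74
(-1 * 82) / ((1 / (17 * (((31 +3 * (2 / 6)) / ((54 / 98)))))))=-2185792 / 27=-80955.26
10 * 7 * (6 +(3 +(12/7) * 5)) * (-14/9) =-5740/3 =-1913.33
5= 5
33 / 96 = 11 / 32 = 0.34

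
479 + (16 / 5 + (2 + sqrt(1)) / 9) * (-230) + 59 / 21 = -2316 / 7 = -330.86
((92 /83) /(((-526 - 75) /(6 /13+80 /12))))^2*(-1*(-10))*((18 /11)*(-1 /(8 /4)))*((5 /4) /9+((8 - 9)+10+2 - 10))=-67048507040 /41631976330659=-0.00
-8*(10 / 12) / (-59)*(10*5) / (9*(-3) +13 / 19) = -38 / 177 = -0.21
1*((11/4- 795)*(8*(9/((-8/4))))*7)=199647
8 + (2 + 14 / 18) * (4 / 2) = 122 / 9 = 13.56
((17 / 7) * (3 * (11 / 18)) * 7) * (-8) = -748 / 3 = -249.33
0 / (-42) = 0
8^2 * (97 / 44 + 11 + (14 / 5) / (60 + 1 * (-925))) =40195344 / 47575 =844.88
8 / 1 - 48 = -40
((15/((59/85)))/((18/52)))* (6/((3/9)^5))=5370300/59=91022.03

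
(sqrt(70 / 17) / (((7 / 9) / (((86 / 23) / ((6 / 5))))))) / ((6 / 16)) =1720 * sqrt(1190) / 2737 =21.68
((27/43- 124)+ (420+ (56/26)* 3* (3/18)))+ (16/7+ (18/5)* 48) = 9250147/19565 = 472.79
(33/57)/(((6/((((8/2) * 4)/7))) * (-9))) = -88/3591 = -0.02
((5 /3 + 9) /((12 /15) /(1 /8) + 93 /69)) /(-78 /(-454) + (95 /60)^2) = 13365760 /26006211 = 0.51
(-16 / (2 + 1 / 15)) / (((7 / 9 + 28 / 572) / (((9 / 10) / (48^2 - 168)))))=-11583 / 2935576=-0.00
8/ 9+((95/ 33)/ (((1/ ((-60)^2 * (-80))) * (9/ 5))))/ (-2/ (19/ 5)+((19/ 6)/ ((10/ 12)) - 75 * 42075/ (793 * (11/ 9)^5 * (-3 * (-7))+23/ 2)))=407816610306910408/ 58592923774209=6960.17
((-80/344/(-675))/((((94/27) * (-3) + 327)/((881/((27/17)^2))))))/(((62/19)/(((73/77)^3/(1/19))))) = 35756049796433/18958918582985535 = 0.00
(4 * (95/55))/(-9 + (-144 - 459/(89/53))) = -1691/104346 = -0.02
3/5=0.60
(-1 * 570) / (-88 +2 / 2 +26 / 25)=14250 / 2149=6.63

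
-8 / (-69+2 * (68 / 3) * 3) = -8 / 67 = -0.12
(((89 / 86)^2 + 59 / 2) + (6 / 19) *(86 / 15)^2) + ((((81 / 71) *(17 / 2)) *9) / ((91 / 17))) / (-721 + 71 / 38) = 25386905790173443 / 620272047185700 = 40.93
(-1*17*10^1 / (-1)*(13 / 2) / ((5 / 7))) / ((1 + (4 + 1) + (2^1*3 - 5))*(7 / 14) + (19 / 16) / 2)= 49504 / 131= 377.89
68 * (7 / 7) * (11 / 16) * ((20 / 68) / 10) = 11 / 8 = 1.38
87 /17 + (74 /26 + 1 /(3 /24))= 3528 /221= 15.96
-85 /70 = -17 /14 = -1.21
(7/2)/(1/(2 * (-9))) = -63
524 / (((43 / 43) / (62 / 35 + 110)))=2049888 / 35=58568.23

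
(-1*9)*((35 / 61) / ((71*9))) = -35 / 4331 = -0.01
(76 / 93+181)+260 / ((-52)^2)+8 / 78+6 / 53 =46681153 / 256308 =182.13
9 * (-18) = -162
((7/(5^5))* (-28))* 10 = -392/625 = -0.63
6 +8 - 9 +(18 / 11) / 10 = 5.16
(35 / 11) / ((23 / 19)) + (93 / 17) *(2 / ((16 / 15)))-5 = 271335 / 34408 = 7.89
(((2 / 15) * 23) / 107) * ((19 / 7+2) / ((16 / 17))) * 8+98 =371311 / 3745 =99.15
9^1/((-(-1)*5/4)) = 36/5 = 7.20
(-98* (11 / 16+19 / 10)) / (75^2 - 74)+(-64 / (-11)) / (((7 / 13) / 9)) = 237407787 / 2442440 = 97.20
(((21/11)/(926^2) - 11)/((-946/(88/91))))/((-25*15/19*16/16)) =-78853477/138406273005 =-0.00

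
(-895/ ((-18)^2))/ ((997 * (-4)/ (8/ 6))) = 0.00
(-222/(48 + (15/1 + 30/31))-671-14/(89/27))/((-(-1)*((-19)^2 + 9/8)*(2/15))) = -2395696980/170427613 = -14.06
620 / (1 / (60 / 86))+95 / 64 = 1194485 / 2752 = 434.04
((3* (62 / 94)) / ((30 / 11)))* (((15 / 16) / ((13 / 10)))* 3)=15345 / 9776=1.57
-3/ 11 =-0.27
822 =822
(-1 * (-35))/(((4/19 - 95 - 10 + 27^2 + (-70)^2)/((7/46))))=931/965632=0.00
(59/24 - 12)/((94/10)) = -1145/1128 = -1.02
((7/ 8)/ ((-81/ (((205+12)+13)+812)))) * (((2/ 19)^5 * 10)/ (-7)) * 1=41680/ 200564019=0.00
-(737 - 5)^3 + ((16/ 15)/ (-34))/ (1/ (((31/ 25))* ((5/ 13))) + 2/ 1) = -392223168.01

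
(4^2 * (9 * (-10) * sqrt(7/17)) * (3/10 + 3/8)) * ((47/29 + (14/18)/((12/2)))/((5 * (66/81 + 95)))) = -1332126 * sqrt(119)/6376955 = -2.28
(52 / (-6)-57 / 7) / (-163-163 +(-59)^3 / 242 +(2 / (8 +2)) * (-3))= 427130 / 29863701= 0.01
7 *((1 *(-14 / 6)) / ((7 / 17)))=-119 / 3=-39.67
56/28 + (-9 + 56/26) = -63/13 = -4.85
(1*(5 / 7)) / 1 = 5 / 7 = 0.71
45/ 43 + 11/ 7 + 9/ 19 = 17681/ 5719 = 3.09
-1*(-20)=20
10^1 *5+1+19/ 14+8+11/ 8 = 3457/ 56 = 61.73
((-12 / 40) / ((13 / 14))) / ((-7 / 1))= 3 / 65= 0.05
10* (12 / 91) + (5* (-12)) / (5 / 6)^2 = -38712 / 455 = -85.08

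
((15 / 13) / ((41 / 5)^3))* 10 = 18750 / 895973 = 0.02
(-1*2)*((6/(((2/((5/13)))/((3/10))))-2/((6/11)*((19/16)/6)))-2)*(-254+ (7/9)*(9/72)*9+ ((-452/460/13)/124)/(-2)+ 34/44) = -2564979268167/251838730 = -10185.01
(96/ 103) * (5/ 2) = 240/ 103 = 2.33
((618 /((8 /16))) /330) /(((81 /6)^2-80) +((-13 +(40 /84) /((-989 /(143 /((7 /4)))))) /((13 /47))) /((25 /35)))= 17113656 /165636691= 0.10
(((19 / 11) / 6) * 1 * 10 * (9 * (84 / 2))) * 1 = 11970 / 11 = 1088.18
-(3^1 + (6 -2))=-7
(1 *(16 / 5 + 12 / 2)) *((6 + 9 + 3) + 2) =184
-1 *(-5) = 5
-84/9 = -28/3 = -9.33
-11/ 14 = -0.79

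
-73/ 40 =-1.82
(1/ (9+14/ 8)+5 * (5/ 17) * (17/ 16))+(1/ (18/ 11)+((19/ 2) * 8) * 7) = 3308179/ 6192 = 534.27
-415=-415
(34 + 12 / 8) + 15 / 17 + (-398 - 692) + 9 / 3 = -35721 / 34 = -1050.62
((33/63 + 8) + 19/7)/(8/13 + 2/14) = 3068/207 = 14.82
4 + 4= 8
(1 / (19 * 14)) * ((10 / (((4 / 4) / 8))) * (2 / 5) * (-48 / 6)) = -128 / 133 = -0.96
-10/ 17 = -0.59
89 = 89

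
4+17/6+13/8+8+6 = 539/24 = 22.46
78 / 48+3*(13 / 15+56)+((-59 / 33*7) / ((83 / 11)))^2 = 433947649 / 2480040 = 174.98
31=31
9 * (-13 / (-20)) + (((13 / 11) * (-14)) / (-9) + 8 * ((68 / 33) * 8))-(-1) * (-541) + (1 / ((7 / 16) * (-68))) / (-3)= -94582963 / 235620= -401.42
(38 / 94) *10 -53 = -2301 / 47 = -48.96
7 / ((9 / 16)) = 12.44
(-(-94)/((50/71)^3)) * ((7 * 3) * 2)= 353258157/31250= 11304.26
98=98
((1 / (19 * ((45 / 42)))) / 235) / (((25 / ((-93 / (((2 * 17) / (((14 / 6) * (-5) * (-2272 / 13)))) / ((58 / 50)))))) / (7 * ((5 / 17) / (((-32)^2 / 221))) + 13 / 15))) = -4844684929 / 68314500000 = -0.07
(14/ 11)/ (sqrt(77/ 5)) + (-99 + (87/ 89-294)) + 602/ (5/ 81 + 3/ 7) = 836.12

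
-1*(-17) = 17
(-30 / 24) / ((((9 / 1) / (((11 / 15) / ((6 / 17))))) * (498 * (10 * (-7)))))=187 / 22589280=0.00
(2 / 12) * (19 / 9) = 19 / 54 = 0.35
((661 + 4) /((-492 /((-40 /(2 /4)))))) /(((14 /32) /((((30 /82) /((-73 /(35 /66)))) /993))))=-2660000 /4021182297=-0.00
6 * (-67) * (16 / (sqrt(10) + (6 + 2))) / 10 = -4288 / 45 + 536 * sqrt(10) / 45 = -57.62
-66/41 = -1.61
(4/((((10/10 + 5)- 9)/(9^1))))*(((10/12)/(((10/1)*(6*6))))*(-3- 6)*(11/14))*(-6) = -1.18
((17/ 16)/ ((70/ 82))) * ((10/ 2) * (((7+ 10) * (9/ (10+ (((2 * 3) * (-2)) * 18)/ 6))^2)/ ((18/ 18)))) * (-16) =-959769/ 4732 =-202.83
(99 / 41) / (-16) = -99 / 656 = -0.15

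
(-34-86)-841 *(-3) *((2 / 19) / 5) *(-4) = -31584 / 95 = -332.46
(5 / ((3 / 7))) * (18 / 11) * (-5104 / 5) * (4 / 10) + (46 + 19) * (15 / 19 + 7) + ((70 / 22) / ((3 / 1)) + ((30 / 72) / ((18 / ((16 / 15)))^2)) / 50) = -416392532903 / 57135375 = -7287.82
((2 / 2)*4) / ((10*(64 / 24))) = 3 / 20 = 0.15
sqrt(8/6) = 2*sqrt(3)/3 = 1.15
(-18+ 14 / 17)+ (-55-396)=-7959 / 17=-468.18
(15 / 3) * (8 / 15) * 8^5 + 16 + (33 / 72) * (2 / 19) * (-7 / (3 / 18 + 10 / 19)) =41426105 / 474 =87396.85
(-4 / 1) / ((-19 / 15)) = 60 / 19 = 3.16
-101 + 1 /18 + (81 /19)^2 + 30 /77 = -41218663 /500346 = -82.38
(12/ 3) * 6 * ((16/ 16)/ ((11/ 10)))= 240/ 11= 21.82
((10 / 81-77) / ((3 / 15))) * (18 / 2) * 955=-29733925 / 9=-3303769.44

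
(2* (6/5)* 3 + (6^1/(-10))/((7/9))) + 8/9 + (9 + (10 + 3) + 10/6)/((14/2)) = 674/63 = 10.70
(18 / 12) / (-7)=-3 / 14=-0.21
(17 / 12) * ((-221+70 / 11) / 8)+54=5629 / 352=15.99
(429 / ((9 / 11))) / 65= 121 / 15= 8.07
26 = 26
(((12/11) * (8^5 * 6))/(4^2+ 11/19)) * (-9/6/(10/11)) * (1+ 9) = -7471104/35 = -213460.11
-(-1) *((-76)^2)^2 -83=33362093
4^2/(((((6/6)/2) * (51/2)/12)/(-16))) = -4096/17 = -240.94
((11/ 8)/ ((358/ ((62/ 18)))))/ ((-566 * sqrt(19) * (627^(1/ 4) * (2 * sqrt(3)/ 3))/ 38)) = -31 * 11^(3/ 4) * 57^(1/ 4)/ 14589216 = -0.00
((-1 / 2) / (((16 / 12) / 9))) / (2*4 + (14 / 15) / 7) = -405 / 976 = -0.41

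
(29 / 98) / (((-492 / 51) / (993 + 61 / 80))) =-39193993 / 1285760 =-30.48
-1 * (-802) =802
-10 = -10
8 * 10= 80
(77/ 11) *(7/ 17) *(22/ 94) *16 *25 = 215600/ 799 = 269.84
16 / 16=1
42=42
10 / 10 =1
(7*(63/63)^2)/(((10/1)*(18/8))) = 0.31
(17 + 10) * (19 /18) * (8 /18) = 12.67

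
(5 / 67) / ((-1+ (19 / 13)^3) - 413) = -10985 / 60480833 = -0.00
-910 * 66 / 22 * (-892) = 2435160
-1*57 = -57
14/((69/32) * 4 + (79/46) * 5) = 2576/3167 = 0.81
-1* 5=-5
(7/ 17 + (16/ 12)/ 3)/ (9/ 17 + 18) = 0.05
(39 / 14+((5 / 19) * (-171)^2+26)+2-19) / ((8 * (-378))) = -35965 / 14112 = -2.55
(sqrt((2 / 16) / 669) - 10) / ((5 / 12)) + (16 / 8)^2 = -20 + sqrt(1338) / 1115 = -19.97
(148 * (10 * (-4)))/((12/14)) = -20720/3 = -6906.67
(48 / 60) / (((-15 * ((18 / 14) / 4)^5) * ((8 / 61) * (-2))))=262458112 / 4428675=59.26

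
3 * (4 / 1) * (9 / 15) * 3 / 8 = 27 / 10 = 2.70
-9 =-9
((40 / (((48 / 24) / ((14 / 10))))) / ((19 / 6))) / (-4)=-42 / 19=-2.21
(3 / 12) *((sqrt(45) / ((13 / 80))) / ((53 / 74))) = 4440 *sqrt(5) / 689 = 14.41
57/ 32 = 1.78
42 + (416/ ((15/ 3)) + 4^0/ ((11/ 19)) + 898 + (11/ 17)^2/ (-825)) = 244368164/ 238425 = 1024.93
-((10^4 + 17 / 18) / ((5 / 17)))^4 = -87710132076734864420317441 / 65610000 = -1336840909567670544.43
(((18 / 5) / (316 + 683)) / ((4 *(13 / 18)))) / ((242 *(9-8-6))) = -3 / 2910050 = -0.00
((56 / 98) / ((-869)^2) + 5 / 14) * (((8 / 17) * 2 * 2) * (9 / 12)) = 45309756 / 89864159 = 0.50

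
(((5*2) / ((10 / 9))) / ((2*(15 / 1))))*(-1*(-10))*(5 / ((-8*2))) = -15 / 16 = -0.94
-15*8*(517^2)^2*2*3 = -51439254855120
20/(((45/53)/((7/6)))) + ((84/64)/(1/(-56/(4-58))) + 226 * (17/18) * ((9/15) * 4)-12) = 285719/540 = 529.11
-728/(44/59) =-10738/11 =-976.18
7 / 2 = 3.50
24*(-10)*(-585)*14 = 1965600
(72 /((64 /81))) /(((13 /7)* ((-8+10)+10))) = 1701 /416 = 4.09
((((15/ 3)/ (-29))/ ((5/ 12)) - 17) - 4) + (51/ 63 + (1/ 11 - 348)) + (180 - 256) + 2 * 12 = -2817019/ 6699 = -420.51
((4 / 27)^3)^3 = 262144 / 7625597484987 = 0.00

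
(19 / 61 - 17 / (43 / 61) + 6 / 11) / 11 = -2.11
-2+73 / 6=61 / 6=10.17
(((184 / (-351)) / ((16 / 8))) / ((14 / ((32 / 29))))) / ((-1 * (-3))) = -0.01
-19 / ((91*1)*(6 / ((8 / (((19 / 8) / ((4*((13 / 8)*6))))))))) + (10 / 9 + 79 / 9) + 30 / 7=605 / 63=9.60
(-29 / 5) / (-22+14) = 29 / 40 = 0.72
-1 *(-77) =77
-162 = -162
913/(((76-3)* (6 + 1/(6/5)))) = 5478/2993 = 1.83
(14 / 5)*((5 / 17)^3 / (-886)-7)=-213293857 / 10882295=-19.60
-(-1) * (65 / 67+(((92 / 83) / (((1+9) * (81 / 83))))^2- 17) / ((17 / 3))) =-2.03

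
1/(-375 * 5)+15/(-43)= -28168/80625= -0.35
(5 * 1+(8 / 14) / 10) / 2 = 177 / 70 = 2.53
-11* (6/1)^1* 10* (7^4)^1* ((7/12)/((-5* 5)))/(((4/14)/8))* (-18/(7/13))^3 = -193372347168/5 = -38674469433.60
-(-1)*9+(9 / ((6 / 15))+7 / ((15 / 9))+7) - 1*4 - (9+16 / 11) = 3107 / 110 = 28.25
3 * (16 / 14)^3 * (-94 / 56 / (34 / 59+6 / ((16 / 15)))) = -8518656 / 7027727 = -1.21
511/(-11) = -46.45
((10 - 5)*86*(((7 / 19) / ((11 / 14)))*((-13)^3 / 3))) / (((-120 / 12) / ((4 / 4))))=9258158 / 627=14765.80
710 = 710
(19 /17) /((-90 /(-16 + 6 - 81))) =1729 /1530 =1.13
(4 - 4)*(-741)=0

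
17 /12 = 1.42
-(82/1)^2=-6724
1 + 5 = 6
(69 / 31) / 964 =69 / 29884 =0.00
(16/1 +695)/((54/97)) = 7663/6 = 1277.17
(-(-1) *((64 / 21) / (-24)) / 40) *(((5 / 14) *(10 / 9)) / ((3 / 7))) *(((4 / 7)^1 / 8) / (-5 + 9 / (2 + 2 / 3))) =20 / 154791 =0.00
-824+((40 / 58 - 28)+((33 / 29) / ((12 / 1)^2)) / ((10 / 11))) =-11850119 / 13920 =-851.30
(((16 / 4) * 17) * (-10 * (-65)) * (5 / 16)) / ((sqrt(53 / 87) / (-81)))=-2237625 * sqrt(4611) / 106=-1433438.29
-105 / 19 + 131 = 2384 / 19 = 125.47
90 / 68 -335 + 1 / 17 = -11343 / 34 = -333.62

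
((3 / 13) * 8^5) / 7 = 98304 / 91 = 1080.26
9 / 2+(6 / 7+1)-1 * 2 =61 / 14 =4.36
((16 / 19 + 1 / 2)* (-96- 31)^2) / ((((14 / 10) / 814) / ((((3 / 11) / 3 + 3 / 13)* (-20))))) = -140002945800 / 1729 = -80973363.68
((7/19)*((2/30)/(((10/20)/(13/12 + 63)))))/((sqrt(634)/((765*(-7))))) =-640577*sqrt(634)/24092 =-669.49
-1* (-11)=11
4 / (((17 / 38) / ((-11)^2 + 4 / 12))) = 55328 / 51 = 1084.86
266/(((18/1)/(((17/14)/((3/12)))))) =646/9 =71.78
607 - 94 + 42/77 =5649/11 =513.55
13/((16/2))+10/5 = 29/8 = 3.62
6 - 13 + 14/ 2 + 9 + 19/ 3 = 46/ 3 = 15.33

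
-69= -69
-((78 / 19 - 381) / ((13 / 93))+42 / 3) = 662515 / 247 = 2682.25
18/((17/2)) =36/17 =2.12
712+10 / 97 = 69074 / 97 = 712.10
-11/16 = -0.69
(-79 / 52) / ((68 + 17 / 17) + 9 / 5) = -395 / 18408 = -0.02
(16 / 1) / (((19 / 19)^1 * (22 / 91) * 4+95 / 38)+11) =2912 / 2633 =1.11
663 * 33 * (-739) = -16168581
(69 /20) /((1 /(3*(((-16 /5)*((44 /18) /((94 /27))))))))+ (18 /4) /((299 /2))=-8159301 /351325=-23.22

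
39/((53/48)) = 35.32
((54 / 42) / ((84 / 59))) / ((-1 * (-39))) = 59 / 2548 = 0.02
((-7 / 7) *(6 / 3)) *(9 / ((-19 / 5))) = 4.74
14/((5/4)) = 56/5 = 11.20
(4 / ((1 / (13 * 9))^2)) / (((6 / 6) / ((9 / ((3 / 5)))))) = 821340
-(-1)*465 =465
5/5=1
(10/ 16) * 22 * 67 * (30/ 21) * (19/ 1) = 350075/ 14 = 25005.36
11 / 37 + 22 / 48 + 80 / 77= 122707 / 68376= 1.79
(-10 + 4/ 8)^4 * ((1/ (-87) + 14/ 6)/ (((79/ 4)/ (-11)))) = -144786631/ 13746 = -10533.00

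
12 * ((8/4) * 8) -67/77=14717/77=191.13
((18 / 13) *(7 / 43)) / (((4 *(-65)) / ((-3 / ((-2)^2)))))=189 / 290680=0.00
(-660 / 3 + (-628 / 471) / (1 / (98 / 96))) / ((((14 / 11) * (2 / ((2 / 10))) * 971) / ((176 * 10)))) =-1928498 / 61173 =-31.53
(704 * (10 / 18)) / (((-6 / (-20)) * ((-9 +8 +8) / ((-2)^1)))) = -70400 / 189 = -372.49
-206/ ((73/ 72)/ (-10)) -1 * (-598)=191974/ 73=2629.78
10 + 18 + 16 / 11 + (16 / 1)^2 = 3140 / 11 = 285.45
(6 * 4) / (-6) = -4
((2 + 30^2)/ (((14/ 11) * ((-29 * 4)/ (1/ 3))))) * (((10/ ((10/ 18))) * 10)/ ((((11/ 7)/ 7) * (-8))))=47355/ 232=204.12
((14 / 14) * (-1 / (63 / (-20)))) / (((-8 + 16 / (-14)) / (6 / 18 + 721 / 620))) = -2783 / 53568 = -0.05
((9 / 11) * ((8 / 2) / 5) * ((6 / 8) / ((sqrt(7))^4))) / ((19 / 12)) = 324 / 51205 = 0.01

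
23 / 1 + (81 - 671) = -567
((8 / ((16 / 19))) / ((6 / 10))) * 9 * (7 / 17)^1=1995 / 34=58.68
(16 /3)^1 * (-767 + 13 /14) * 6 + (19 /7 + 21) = -171434 /7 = -24490.57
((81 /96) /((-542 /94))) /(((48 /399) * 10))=-168777 /1387520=-0.12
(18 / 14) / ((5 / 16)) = 144 / 35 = 4.11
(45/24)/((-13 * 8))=-15/832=-0.02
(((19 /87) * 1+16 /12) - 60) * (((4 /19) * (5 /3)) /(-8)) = 2825 /1102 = 2.56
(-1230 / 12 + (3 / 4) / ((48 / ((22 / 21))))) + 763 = 660.52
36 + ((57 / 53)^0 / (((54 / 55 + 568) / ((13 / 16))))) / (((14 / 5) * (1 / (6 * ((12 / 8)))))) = 252386991 / 7009856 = 36.00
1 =1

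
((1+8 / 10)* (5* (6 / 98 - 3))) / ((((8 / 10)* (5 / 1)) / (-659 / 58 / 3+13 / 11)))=17.23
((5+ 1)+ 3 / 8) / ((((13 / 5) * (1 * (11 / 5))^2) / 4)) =6375 / 3146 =2.03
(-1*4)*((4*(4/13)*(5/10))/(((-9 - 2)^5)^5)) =32/1408511772640488386543793263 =0.00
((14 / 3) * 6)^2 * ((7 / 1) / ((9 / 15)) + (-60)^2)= 8494640 / 3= 2831546.67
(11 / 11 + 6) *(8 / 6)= 28 / 3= 9.33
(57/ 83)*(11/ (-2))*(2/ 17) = -627/ 1411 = -0.44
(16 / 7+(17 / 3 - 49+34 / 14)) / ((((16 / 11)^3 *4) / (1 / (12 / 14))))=-1079441 / 294912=-3.66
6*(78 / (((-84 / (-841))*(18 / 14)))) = 10933 / 3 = 3644.33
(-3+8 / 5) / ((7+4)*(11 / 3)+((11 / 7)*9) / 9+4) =-147 / 4820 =-0.03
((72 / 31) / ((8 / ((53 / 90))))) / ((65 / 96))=2544 / 10075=0.25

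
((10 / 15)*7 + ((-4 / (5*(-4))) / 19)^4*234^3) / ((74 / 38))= 1178747462 / 475843125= 2.48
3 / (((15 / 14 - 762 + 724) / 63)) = -2646 / 517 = -5.12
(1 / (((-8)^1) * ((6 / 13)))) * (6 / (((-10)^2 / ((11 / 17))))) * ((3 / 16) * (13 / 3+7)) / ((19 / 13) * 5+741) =-0.00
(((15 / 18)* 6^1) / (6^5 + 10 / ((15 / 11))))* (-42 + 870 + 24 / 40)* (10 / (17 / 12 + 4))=149148 / 151775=0.98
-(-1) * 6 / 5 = 6 / 5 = 1.20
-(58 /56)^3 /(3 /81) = -658503 /21952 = -30.00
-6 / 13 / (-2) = 3 / 13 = 0.23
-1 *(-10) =10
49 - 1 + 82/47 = 2338/47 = 49.74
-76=-76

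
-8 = -8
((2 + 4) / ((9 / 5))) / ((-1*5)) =-2 / 3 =-0.67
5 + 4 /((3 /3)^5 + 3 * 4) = 69 /13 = 5.31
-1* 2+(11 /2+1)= 9 /2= 4.50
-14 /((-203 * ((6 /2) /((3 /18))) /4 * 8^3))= 1 /33408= 0.00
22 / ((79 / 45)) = 990 / 79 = 12.53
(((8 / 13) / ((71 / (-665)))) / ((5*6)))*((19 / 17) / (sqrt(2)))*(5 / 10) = -2527*sqrt(2) / 47073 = -0.08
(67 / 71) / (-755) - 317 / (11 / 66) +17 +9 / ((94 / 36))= -4740454114 / 2519435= -1881.55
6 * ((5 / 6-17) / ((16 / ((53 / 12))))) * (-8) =5141 / 24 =214.21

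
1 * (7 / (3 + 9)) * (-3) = -7 / 4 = -1.75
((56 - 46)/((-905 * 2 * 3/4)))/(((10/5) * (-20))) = 0.00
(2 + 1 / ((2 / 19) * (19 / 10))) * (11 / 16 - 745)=-83363 / 16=-5210.19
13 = 13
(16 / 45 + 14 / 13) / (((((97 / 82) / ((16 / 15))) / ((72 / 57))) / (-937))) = -8241522176 / 5390775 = -1528.82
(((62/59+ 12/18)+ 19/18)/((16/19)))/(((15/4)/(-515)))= -5763365/12744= -452.24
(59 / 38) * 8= 236 / 19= 12.42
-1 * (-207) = 207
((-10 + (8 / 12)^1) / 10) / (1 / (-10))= 28 / 3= 9.33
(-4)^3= -64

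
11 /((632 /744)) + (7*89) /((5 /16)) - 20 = 784687 /395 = 1986.55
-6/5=-1.20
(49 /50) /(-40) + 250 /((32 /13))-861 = -759.46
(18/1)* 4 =72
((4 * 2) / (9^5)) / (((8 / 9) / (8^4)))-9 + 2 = -41831 / 6561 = -6.38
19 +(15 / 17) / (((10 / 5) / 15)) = 871 / 34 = 25.62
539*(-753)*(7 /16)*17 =-48298173 /16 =-3018635.81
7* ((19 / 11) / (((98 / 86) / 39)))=31863 / 77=413.81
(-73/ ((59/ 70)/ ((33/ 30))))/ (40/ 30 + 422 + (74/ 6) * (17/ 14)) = -236082/ 1086131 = -0.22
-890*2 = -1780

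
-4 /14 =-2 /7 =-0.29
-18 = -18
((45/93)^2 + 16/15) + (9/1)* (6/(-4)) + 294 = 281.80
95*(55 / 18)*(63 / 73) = 36575 / 146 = 250.51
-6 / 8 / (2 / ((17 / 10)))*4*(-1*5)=51 / 4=12.75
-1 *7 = -7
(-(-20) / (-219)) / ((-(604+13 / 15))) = 100 / 662329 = 0.00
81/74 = 1.09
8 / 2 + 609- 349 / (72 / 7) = 41693 / 72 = 579.07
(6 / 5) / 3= 2 / 5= 0.40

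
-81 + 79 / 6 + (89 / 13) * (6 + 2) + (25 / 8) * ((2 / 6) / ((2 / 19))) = -659 / 208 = -3.17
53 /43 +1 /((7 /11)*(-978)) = 362365 /294378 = 1.23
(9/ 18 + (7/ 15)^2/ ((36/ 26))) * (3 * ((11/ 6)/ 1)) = 14641/ 4050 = 3.62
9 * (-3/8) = -27/8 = -3.38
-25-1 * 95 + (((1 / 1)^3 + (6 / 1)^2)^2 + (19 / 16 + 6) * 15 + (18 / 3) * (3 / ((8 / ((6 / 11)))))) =239015 / 176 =1358.04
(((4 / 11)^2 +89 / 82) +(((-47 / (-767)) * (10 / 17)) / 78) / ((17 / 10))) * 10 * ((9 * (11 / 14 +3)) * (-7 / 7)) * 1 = -83047158123015 / 200139966026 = -414.95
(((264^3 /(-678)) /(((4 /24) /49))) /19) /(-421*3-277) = 2927232 /10735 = 272.68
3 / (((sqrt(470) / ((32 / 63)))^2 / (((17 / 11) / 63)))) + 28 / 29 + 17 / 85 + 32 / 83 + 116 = 60962634684319 / 518605396155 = 117.55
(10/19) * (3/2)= 15/19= 0.79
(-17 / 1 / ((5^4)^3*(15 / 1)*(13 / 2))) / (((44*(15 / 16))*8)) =-17 / 7855224609375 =-0.00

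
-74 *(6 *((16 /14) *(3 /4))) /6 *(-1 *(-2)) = -888 /7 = -126.86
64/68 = 16/17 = 0.94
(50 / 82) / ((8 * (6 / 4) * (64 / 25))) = 625 / 31488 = 0.02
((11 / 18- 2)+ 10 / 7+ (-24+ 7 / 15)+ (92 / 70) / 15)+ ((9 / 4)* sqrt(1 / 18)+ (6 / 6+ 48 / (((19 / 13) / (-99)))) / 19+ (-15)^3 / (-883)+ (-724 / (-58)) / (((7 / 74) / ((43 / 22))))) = 3* sqrt(2) / 8+ 3078037561241 / 45758428650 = 67.80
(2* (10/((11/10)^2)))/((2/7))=7000/121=57.85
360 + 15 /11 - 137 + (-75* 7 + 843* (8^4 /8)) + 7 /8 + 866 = 38032037 /88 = 432182.24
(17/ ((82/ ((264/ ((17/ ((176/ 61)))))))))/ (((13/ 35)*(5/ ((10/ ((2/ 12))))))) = 9757440/ 32513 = 300.11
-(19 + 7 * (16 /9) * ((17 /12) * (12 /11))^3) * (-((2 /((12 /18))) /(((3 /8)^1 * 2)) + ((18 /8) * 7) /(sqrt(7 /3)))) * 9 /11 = 3111428 /14641 + 7000713 * sqrt(21) /58564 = 760.31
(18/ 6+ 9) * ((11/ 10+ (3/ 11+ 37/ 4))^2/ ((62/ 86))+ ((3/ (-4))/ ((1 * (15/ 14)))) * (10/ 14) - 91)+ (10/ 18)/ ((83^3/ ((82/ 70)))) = 780.28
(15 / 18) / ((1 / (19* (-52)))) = -2470 / 3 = -823.33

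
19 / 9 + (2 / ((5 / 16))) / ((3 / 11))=1151 / 45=25.58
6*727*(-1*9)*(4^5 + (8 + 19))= -41260158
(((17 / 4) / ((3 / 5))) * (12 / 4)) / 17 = 5 / 4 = 1.25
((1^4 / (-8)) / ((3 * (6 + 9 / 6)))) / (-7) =1 / 1260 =0.00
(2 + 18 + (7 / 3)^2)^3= 12008989 / 729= 16473.24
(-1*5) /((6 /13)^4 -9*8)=0.07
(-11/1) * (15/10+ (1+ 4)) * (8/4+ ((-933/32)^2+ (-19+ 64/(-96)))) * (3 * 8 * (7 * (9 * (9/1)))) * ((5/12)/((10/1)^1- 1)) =-38396282925/1024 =-37496370.04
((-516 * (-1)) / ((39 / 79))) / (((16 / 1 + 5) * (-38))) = -6794 / 5187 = -1.31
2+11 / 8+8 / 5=199 / 40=4.98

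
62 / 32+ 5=111 / 16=6.94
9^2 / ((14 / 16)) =92.57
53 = 53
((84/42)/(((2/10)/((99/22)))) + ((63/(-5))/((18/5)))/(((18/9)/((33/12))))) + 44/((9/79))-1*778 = -50629/144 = -351.59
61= 61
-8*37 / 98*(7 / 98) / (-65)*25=370 / 4459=0.08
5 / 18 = 0.28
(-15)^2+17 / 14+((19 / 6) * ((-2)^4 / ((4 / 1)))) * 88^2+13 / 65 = 20646587 / 210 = 98317.08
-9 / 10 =-0.90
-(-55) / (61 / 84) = 75.74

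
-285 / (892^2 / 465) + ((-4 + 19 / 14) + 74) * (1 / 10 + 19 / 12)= 3340432539 / 27848240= 119.95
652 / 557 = 1.17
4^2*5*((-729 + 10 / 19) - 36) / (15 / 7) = -1626800 / 57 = -28540.35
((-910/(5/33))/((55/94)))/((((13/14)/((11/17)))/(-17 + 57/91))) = 25883088/221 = 117118.05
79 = 79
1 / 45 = 0.02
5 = 5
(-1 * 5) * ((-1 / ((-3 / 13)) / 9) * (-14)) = 910 / 27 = 33.70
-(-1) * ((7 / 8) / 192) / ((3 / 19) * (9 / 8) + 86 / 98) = 6517 / 1508928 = 0.00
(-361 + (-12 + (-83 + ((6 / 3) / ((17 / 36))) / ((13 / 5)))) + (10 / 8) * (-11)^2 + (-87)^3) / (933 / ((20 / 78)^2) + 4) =-14559615275 / 313707953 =-46.41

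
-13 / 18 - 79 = -1435 / 18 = -79.72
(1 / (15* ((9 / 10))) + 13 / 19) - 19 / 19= -124 / 513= -0.24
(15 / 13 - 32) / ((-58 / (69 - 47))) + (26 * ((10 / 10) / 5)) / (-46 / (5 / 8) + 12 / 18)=2398114 / 206219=11.63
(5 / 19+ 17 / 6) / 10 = 353 / 1140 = 0.31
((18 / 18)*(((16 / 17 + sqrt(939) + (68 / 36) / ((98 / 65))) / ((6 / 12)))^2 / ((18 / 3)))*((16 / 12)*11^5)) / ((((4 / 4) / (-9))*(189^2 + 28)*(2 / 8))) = -273385008416320504 / 2009272866741 -169539031904*sqrt(939) / 268010253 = -155446.01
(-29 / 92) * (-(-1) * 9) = -2.84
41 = 41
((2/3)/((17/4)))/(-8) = -1/51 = -0.02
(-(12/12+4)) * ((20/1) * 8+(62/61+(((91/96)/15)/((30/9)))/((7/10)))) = -4715353/5856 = -805.22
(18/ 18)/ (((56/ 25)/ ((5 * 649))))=81125/ 56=1448.66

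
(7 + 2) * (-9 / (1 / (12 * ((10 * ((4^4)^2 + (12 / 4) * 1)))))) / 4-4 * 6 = -159259794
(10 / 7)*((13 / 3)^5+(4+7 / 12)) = 7448135 / 3402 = 2189.34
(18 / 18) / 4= 0.25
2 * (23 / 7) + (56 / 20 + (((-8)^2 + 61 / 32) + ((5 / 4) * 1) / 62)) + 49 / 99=260521039 / 3437280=75.79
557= 557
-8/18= -4/9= -0.44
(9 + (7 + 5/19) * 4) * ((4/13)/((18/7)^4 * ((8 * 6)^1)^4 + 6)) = 1157282/22940384038039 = 0.00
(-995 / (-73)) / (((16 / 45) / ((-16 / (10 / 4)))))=-17910 / 73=-245.34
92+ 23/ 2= 207/ 2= 103.50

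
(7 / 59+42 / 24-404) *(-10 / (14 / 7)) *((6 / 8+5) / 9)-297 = 8390533 / 8496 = 987.59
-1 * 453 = -453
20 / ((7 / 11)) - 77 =-319 / 7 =-45.57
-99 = -99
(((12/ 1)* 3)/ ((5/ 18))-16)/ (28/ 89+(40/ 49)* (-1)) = -619262/ 2735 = -226.42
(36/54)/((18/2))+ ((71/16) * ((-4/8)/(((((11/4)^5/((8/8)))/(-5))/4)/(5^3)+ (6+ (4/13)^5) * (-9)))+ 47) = 65400239102826553/1388095228501461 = 47.12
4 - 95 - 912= -1003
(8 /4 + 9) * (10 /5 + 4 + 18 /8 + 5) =583 /4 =145.75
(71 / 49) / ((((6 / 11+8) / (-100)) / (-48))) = 1874400 / 2303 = 813.89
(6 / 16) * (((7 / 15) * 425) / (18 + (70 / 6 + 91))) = 1785 / 2896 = 0.62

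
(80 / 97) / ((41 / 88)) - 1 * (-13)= 58741 / 3977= 14.77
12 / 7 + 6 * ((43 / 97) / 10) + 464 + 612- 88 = 3360983 / 3395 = 989.98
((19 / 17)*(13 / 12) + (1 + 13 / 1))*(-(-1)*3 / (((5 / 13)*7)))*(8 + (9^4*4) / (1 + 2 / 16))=235337726 / 595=395525.59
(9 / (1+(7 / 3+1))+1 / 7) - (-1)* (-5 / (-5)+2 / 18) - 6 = -2186 / 819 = -2.67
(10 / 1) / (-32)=-5 / 16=-0.31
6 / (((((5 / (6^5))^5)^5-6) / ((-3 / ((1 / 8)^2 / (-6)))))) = -128383741265524175362081708406478202006092879607737991230583411924974583144283431953349159112159526912 / 111444219848545291112918149658401217019177846881717006276548100629318214534968256605925698963463131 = -1152.00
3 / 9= 1 / 3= 0.33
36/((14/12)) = 216/7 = 30.86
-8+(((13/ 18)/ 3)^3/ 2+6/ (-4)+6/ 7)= -19037765/ 2204496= -8.64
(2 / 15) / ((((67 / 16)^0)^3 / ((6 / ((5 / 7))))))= 1.12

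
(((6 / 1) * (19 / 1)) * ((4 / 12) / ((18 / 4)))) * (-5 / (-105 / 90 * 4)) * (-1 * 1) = -9.05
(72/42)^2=144/49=2.94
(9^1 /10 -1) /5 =-1 /50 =-0.02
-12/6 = -2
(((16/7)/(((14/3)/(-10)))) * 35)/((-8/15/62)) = 139500/7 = 19928.57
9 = 9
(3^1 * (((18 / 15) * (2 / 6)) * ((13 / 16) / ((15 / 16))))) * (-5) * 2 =-52 / 5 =-10.40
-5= -5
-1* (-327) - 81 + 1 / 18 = 4429 / 18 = 246.06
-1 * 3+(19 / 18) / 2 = -89 / 36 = -2.47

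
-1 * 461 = -461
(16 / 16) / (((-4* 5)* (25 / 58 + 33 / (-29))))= 29 / 410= 0.07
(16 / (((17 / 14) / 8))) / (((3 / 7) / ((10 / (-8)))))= -15680 / 51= -307.45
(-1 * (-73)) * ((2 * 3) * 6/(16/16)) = 2628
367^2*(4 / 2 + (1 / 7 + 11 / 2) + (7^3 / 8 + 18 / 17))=6613364589 / 952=6946811.54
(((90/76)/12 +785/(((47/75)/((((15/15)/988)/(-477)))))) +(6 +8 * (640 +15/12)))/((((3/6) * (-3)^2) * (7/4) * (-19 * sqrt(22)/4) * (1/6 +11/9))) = -43338812636 * sqrt(22)/9644466975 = -21.08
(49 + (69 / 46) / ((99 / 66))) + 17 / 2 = 117 / 2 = 58.50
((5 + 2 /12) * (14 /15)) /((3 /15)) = 217 /9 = 24.11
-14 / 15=-0.93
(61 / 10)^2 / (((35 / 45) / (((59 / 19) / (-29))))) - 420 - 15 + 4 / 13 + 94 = -1733951363 / 5014100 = -345.82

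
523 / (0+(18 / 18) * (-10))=-523 / 10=-52.30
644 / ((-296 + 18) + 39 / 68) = -6256 / 2695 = -2.32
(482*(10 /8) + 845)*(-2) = -2895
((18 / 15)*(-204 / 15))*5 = -408 / 5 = -81.60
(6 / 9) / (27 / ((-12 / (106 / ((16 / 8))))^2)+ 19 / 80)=80 / 63231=0.00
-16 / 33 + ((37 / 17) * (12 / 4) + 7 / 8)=31055 / 4488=6.92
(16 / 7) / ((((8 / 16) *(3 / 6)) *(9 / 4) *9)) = 256 / 567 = 0.45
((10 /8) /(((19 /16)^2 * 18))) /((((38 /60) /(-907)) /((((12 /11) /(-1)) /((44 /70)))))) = 101584000 /829939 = 122.40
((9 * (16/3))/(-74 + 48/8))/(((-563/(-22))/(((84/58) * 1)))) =-11088/277559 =-0.04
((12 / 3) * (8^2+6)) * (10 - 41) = -8680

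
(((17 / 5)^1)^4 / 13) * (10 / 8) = 83521 / 6500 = 12.85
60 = 60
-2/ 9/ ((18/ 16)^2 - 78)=128/ 44199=0.00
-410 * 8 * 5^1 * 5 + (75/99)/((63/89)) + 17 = -170440432/2079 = -81981.93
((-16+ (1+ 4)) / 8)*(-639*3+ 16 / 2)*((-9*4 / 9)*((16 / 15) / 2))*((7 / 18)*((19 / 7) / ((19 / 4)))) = -167992 / 135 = -1244.39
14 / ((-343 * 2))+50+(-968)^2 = 45916625 / 49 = 937073.98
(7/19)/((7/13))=13/19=0.68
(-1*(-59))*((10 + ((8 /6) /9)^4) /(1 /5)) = 1567826470 /531441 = 2950.14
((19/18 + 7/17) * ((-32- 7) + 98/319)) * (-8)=22168028/48807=454.20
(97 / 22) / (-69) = -97 / 1518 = -0.06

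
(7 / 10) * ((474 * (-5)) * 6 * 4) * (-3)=119448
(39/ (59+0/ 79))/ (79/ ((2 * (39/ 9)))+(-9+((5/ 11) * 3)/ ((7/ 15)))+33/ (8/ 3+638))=12505493/ 58438910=0.21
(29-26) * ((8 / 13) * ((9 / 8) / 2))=27 / 26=1.04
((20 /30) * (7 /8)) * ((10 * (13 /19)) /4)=455 /456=1.00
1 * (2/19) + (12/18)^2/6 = 92/513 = 0.18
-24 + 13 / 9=-203 / 9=-22.56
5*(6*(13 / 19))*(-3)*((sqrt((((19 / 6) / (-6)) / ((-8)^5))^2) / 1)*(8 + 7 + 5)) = -325 / 16384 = -0.02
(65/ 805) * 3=39/ 161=0.24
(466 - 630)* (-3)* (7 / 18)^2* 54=4018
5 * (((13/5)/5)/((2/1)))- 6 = -47/10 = -4.70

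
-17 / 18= -0.94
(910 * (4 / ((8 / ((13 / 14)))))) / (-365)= -169 / 146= -1.16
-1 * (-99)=99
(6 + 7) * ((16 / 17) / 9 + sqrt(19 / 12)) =208 / 153 + 13 * sqrt(57) / 6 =17.72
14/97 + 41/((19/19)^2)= 41.14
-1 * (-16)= 16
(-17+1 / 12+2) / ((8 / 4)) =-179 / 24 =-7.46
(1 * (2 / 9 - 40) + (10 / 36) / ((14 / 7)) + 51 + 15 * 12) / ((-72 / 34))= -117113 / 1296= -90.36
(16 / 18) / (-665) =-8 / 5985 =-0.00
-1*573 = -573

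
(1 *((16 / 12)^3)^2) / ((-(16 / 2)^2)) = -64 / 729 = -0.09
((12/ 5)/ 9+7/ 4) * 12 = 121/ 5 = 24.20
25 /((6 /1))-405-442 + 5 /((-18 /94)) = -15641 /18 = -868.94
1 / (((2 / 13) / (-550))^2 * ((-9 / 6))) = -25561250 / 3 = -8520416.67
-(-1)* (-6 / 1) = -6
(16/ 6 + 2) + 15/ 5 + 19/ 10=9.57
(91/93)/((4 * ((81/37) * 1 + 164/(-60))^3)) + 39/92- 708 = -55702462569381/78554370016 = -709.09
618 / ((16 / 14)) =2163 / 4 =540.75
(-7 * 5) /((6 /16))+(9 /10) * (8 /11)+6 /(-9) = -5134 /55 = -93.35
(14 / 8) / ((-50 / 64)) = -56 / 25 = -2.24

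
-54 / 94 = -27 / 47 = -0.57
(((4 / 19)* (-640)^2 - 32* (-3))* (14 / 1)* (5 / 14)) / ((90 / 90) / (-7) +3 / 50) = -2870392000 / 551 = -5209422.87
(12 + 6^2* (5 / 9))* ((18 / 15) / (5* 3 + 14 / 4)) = 2.08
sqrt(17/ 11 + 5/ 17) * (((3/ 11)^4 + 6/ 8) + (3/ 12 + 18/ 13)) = 909848 * sqrt(16082)/ 35592271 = 3.24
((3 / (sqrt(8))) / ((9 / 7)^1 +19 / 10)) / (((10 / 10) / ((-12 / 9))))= -70*sqrt(2) / 223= -0.44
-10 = -10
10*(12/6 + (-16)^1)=-140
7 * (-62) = -434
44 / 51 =0.86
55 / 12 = 4.58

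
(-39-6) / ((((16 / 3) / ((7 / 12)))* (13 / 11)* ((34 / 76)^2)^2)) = -451562265 / 4343092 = -103.97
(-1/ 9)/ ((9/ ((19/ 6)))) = -19/ 486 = -0.04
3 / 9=1 / 3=0.33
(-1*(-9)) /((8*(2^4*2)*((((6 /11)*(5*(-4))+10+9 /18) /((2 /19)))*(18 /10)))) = -0.01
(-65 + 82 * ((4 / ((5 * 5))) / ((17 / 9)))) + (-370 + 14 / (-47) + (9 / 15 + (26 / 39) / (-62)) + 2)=-790928803 / 1857675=-425.76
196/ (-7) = -28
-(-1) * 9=9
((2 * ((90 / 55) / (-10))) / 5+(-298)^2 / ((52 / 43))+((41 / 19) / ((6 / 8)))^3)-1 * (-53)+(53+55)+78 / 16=389949408956729 / 5296519800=73623.70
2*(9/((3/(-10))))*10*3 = -1800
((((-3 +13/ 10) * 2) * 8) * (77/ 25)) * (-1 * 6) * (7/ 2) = 219912/ 125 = 1759.30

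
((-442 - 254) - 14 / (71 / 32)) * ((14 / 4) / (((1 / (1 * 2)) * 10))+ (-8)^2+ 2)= -16629644 / 355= -46844.07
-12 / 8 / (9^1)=-1 / 6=-0.17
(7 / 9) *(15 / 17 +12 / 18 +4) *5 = 9905 / 459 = 21.58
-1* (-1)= 1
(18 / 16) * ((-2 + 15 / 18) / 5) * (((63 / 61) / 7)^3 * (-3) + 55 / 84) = -12300247 / 72633920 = -0.17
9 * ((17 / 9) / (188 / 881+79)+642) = 403244263 / 69787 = 5778.21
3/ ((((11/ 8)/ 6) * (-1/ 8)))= -1152/ 11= -104.73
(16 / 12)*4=16 / 3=5.33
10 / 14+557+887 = 10113 / 7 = 1444.71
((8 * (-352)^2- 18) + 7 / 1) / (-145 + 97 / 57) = -56499597 / 8168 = -6917.19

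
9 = 9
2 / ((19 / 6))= 12 / 19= 0.63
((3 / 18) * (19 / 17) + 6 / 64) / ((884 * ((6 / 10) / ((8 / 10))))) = 457 / 1082016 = 0.00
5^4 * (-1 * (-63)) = 39375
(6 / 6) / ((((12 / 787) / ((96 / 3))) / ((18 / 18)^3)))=6296 / 3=2098.67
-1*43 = -43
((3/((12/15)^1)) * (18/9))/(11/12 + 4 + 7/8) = 180/139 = 1.29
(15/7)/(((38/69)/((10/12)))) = 1725/532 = 3.24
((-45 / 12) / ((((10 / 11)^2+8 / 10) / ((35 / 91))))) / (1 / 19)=-287375 / 17056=-16.85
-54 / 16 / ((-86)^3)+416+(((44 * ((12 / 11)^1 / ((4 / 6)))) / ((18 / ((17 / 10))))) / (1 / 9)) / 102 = 10599237319 / 25442240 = 416.60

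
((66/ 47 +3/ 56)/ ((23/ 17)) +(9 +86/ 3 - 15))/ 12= 4312135/ 2179296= 1.98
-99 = -99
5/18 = 0.28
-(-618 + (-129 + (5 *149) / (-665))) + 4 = 100032 / 133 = 752.12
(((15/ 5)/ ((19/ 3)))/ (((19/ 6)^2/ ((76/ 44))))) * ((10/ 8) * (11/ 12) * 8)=270/ 361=0.75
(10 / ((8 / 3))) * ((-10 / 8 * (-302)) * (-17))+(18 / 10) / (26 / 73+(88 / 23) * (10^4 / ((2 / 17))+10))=-87615694926477 / 3640698920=-24065.62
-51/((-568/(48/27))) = 34/213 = 0.16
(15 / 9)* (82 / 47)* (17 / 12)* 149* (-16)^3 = -1063454720 / 423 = -2514077.35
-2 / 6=-1 / 3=-0.33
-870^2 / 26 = -378450 / 13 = -29111.54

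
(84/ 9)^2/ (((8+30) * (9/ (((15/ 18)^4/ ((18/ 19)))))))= 30625/ 236196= 0.13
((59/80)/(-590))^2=0.00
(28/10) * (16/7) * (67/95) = 2144/475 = 4.51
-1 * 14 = -14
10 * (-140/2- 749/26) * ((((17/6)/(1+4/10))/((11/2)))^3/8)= -1126919375/183134952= -6.15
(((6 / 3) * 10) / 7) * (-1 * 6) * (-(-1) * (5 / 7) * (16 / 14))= -4800 / 343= -13.99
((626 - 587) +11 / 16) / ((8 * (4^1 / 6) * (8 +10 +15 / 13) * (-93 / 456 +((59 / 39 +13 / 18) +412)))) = 18350865 / 19556470624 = 0.00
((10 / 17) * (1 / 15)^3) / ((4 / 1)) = 1 / 22950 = 0.00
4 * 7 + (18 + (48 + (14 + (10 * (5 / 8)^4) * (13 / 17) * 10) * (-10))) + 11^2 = -362825 / 8704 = -41.68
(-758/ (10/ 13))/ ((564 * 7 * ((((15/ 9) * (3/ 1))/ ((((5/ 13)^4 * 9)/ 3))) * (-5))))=1895/ 2891252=0.00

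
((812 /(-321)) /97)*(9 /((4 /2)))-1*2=-21976 /10379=-2.12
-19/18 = -1.06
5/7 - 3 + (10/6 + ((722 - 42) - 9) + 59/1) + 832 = 32789/21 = 1561.38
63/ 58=1.09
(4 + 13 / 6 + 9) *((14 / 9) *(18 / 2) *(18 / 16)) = 1911 / 8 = 238.88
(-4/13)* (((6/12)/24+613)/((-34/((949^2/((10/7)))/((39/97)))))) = 21294231035/2448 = 8698623.79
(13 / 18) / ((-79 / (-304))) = 1976 / 711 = 2.78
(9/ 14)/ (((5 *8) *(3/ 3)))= 9/ 560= 0.02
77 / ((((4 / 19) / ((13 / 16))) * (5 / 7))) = 133133 / 320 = 416.04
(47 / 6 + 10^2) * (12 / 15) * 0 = 0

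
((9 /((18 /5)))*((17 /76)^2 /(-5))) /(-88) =289 /1016576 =0.00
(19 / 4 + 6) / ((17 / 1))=43 / 68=0.63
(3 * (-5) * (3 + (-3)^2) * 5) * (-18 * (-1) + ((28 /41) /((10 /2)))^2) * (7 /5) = -190822968 /8405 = -22703.51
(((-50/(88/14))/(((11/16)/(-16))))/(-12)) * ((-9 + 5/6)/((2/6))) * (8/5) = 219520/363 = 604.74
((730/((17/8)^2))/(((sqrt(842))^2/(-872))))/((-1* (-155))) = -4073984/3771739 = -1.08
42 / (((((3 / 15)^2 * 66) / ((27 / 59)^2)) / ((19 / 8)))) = 2423925 / 306328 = 7.91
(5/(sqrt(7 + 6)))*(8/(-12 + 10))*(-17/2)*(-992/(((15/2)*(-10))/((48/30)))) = 269824*sqrt(13)/975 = 997.81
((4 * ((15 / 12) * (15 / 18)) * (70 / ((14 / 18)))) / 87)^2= 15625 / 841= 18.58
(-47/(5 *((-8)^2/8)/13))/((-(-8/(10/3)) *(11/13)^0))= -611/96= -6.36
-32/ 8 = -4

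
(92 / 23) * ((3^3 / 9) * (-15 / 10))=-18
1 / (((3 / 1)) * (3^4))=1 / 243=0.00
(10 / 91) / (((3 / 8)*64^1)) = 5 / 1092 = 0.00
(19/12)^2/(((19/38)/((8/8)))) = 361/72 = 5.01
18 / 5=3.60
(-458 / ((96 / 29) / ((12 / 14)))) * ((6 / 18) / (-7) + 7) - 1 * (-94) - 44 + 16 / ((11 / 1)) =-4999915 / 6468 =-773.02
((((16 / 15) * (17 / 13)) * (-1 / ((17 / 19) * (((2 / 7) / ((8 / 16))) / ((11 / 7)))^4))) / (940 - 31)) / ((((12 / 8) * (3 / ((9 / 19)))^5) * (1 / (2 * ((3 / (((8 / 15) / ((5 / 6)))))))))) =-658845 / 10951134272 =-0.00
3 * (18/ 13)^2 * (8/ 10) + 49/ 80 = 70489/ 13520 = 5.21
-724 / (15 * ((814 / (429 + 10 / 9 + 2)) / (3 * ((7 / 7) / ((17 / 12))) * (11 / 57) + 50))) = -1291.59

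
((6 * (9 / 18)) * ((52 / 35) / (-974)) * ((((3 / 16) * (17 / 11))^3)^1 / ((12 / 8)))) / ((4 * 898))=-1724463 / 83447118684160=-0.00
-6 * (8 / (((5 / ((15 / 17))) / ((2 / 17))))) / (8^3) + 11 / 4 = 12707 / 4624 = 2.75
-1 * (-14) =14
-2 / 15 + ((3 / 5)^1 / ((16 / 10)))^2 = 7 / 960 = 0.01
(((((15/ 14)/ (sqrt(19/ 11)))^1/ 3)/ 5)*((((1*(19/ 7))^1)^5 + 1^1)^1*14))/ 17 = 2492906*sqrt(209)/ 5428661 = 6.64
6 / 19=0.32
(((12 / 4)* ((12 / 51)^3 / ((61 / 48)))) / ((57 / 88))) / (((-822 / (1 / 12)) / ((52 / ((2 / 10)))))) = -2928640 / 2340302637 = -0.00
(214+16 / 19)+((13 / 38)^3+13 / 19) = 11828557 / 54872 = 215.57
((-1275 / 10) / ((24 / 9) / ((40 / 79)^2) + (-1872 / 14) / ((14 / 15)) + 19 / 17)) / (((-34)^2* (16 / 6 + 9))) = 0.00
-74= -74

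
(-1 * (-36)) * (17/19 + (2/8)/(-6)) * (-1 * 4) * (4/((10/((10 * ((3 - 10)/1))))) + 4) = 56016/19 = 2948.21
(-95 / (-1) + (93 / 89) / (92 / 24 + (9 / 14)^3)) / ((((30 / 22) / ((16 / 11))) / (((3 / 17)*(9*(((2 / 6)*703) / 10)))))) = 4826448878952 / 1276328975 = 3781.51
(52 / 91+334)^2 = 5484964 / 49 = 111938.04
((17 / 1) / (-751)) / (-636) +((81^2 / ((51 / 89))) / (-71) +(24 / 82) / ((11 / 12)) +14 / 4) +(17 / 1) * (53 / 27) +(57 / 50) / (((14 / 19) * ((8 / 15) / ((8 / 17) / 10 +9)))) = -97.83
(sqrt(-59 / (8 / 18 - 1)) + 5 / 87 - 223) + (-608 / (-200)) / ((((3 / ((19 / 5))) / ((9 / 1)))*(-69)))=-55889128 / 250125 + 3*sqrt(295) / 5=-213.14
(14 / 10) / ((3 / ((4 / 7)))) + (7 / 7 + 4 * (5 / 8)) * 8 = 424 / 15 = 28.27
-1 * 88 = -88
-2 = -2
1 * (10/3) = 10/3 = 3.33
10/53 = 0.19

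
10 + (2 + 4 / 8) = 25 / 2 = 12.50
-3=-3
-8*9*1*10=-720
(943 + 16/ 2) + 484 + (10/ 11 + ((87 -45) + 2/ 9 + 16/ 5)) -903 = 286274/ 495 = 578.33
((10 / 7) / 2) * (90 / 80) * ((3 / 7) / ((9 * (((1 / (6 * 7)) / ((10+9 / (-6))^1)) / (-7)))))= -765 / 8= -95.62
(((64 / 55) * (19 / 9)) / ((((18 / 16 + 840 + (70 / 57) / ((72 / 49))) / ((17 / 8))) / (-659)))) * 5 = -776502336 / 38009477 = -20.43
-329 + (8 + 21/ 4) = -1263/ 4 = -315.75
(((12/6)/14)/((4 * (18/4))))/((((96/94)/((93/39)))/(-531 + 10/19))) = -14685103/1493856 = -9.83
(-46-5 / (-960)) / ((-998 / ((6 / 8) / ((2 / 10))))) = 44155 / 255488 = 0.17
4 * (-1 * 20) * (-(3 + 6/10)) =288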